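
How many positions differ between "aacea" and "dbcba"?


Comparing "aacea" and "dbcba" position by position:
  Position 0: 'a' vs 'd' => DIFFER
  Position 1: 'a' vs 'b' => DIFFER
  Position 2: 'c' vs 'c' => same
  Position 3: 'e' vs 'b' => DIFFER
  Position 4: 'a' vs 'a' => same
Positions that differ: 3

3


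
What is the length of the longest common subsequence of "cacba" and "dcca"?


LCS of "cacba" and "dcca"
DP table:
           d    c    c    a
      0    0    0    0    0
  c   0    0    1    1    1
  a   0    0    1    1    2
  c   0    0    1    2    2
  b   0    0    1    2    2
  a   0    0    1    2    3
LCS length = dp[5][4] = 3

3


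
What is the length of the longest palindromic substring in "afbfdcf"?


Input: "afbfdcf"
Checking substrings for palindromes:
  [1:4] "fbf" (len 3) => palindrome
Longest palindromic substring: "fbf" with length 3

3


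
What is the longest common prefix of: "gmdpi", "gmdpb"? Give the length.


Words: gmdpi, gmdpb
  Position 0: all 'g' => match
  Position 1: all 'm' => match
  Position 2: all 'd' => match
  Position 3: all 'p' => match
  Position 4: ('i', 'b') => mismatch, stop
LCP = "gmdp" (length 4)

4


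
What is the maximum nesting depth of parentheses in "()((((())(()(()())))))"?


Input: "()((((())(()(()())))))"
Tracking depth:
  Position 0 '(': depth becomes 1
  Position 1 ')': depth becomes 0
  Position 2 '(': depth becomes 1
  Position 3 '(': depth becomes 2
  Position 4 '(': depth becomes 3
  Position 5 '(': depth becomes 4
  Position 6 '(': depth becomes 5
  Position 7 ')': depth becomes 4
  Position 8 ')': depth becomes 3
  Position 9 '(': depth becomes 4
  Position 10 '(': depth becomes 5
  Position 11 ')': depth becomes 4
  Position 12 '(': depth becomes 5
  Position 13 '(': depth becomes 6
  Position 14 ')': depth becomes 5
  Position 15 '(': depth becomes 6
  Position 16 ')': depth becomes 5
  Position 17 ')': depth becomes 4
  Position 18 ')': depth becomes 3
  Position 19 ')': depth becomes 2
  Position 20 ')': depth becomes 1
  Position 21 ')': depth becomes 0
Maximum depth reached: 6

6


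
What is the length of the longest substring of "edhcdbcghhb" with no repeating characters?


Input: "edhcdbcghhb"
Sliding window (track last position of each char):
  Position 0 ('e'): window [0,0] length 1 -- new best
  Position 1 ('d'): window [0,1] length 2 -- new best
  Position 2 ('h'): window [0,2] length 3 -- new best
  Position 3 ('c'): window [0,3] length 4 -- new best
  Position 4 ('d'): repeat (last at 1), move window start to 2
  Position 4 ('d'): window [2,4] length 3
  Position 5 ('b'): window [2,5] length 4
  Position 6 ('c'): repeat (last at 3), move window start to 4
  Position 6 ('c'): window [4,6] length 3
  Position 7 ('g'): window [4,7] length 4
  Position 8 ('h'): window [4,8] length 5 -- new best
  Position 9 ('h'): repeat (last at 8), move window start to 9
  Position 9 ('h'): window [9,9] length 1
  Position 10 ('b'): window [9,10] length 2
Longest substring with no repeats: "dbcgh" with length 5

5


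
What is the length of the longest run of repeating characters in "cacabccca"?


Input: "cacabccca"
Scanning for longest run:
  Position 1 ('a'): new char, reset run to 1
  Position 2 ('c'): new char, reset run to 1
  Position 3 ('a'): new char, reset run to 1
  Position 4 ('b'): new char, reset run to 1
  Position 5 ('c'): new char, reset run to 1
  Position 6 ('c'): continues run of 'c', length=2
  Position 7 ('c'): continues run of 'c', length=3
  Position 8 ('a'): new char, reset run to 1
Longest run: 'c' with length 3

3


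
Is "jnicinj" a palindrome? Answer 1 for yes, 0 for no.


Input: jnicinj
Reversed: jnicinj
  Compare pos 0 ('j') with pos 6 ('j'): match
  Compare pos 1 ('n') with pos 5 ('n'): match
  Compare pos 2 ('i') with pos 4 ('i'): match
Result: palindrome

1


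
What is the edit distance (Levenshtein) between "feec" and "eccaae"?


Computing edit distance: "feec" -> "eccaae"
DP table:
           e    c    c    a    a    e
      0    1    2    3    4    5    6
  f   1    1    2    3    4    5    6
  e   2    1    2    3    4    5    5
  e   3    2    2    3    4    5    5
  c   4    3    2    2    3    4    5
Edit distance = dp[4][6] = 5

5


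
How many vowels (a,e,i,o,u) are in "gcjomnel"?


Input: gcjomnel
Checking each character:
  'g' at position 0: consonant
  'c' at position 1: consonant
  'j' at position 2: consonant
  'o' at position 3: vowel (running total: 1)
  'm' at position 4: consonant
  'n' at position 5: consonant
  'e' at position 6: vowel (running total: 2)
  'l' at position 7: consonant
Total vowels: 2

2


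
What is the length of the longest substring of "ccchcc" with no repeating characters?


Input: "ccchcc"
Sliding window (track last position of each char):
  Position 0 ('c'): window [0,0] length 1 -- new best
  Position 1 ('c'): repeat (last at 0), move window start to 1
  Position 1 ('c'): window [1,1] length 1
  Position 2 ('c'): repeat (last at 1), move window start to 2
  Position 2 ('c'): window [2,2] length 1
  Position 3 ('h'): window [2,3] length 2 -- new best
  Position 4 ('c'): repeat (last at 2), move window start to 3
  Position 4 ('c'): window [3,4] length 2
  Position 5 ('c'): repeat (last at 4), move window start to 5
  Position 5 ('c'): window [5,5] length 1
Longest substring with no repeats: "ch" with length 2

2


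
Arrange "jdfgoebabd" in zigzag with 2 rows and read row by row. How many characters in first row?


Zigzag "jdfgoebabd" into 2 rows:
Placing characters:
  'j' => row 0
  'd' => row 1
  'f' => row 0
  'g' => row 1
  'o' => row 0
  'e' => row 1
  'b' => row 0
  'a' => row 1
  'b' => row 0
  'd' => row 1
Rows:
  Row 0: "jfobb"
  Row 1: "dgead"
First row length: 5

5


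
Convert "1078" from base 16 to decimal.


Input: "1078" in base 16
Positional expansion:
  Digit '1' (value 1) x 16^3 = 4096
  Digit '0' (value 0) x 16^2 = 0
  Digit '7' (value 7) x 16^1 = 112
  Digit '8' (value 8) x 16^0 = 8
Sum = 4216

4216


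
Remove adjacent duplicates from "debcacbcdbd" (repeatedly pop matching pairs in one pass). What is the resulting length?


Input: debcacbcdbd
Stack-based adjacent duplicate removal:
  Read 'd': push. Stack: d
  Read 'e': push. Stack: de
  Read 'b': push. Stack: deb
  Read 'c': push. Stack: debc
  Read 'a': push. Stack: debca
  Read 'c': push. Stack: debcac
  Read 'b': push. Stack: debcacb
  Read 'c': push. Stack: debcacbc
  Read 'd': push. Stack: debcacbcd
  Read 'b': push. Stack: debcacbcdb
  Read 'd': push. Stack: debcacbcdbd
Final stack: "debcacbcdbd" (length 11)

11


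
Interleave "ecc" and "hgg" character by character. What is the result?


Interleaving "ecc" and "hgg":
  Position 0: 'e' from first, 'h' from second => "eh"
  Position 1: 'c' from first, 'g' from second => "cg"
  Position 2: 'c' from first, 'g' from second => "cg"
Result: ehcgcg

ehcgcg


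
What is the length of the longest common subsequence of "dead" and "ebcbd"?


LCS of "dead" and "ebcbd"
DP table:
           e    b    c    b    d
      0    0    0    0    0    0
  d   0    0    0    0    0    1
  e   0    1    1    1    1    1
  a   0    1    1    1    1    1
  d   0    1    1    1    1    2
LCS length = dp[4][5] = 2

2


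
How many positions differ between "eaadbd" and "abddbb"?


Comparing "eaadbd" and "abddbb" position by position:
  Position 0: 'e' vs 'a' => DIFFER
  Position 1: 'a' vs 'b' => DIFFER
  Position 2: 'a' vs 'd' => DIFFER
  Position 3: 'd' vs 'd' => same
  Position 4: 'b' vs 'b' => same
  Position 5: 'd' vs 'b' => DIFFER
Positions that differ: 4

4


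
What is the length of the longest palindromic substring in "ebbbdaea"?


Input: "ebbbdaea"
Checking substrings for palindromes:
  [1:4] "bbb" (len 3) => palindrome
  [5:8] "aea" (len 3) => palindrome
  [1:3] "bb" (len 2) => palindrome
  [2:4] "bb" (len 2) => palindrome
Longest palindromic substring: "bbb" with length 3

3


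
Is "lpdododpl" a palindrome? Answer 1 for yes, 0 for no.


Input: lpdododpl
Reversed: lpdododpl
  Compare pos 0 ('l') with pos 8 ('l'): match
  Compare pos 1 ('p') with pos 7 ('p'): match
  Compare pos 2 ('d') with pos 6 ('d'): match
  Compare pos 3 ('o') with pos 5 ('o'): match
Result: palindrome

1


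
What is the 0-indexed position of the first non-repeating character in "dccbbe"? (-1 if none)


Input: dccbbe
Character frequencies:
  'b': 2
  'c': 2
  'd': 1
  'e': 1
Scanning left to right for freq == 1:
  Position 0 ('d'): unique! => answer = 0

0


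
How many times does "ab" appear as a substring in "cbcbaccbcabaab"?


Searching for "ab" in "cbcbaccbcabaab"
Scanning each position:
  Position 0: "cb" => no
  Position 1: "bc" => no
  Position 2: "cb" => no
  Position 3: "ba" => no
  Position 4: "ac" => no
  Position 5: "cc" => no
  Position 6: "cb" => no
  Position 7: "bc" => no
  Position 8: "ca" => no
  Position 9: "ab" => MATCH
  Position 10: "ba" => no
  Position 11: "aa" => no
  Position 12: "ab" => MATCH
Total occurrences: 2

2


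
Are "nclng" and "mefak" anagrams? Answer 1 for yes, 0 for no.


Strings: "nclng", "mefak"
Sorted first:  cglnn
Sorted second: aefkm
Differ at position 0: 'c' vs 'a' => not anagrams

0


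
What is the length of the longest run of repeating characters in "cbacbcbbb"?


Input: "cbacbcbbb"
Scanning for longest run:
  Position 1 ('b'): new char, reset run to 1
  Position 2 ('a'): new char, reset run to 1
  Position 3 ('c'): new char, reset run to 1
  Position 4 ('b'): new char, reset run to 1
  Position 5 ('c'): new char, reset run to 1
  Position 6 ('b'): new char, reset run to 1
  Position 7 ('b'): continues run of 'b', length=2
  Position 8 ('b'): continues run of 'b', length=3
Longest run: 'b' with length 3

3


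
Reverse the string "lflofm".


Input: lflofm
Reading characters right to left:
  Position 5: 'm'
  Position 4: 'f'
  Position 3: 'o'
  Position 2: 'l'
  Position 1: 'f'
  Position 0: 'l'
Reversed: mfolfl

mfolfl


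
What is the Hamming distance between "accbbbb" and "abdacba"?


Comparing "accbbbb" and "abdacba" position by position:
  Position 0: 'a' vs 'a' => same
  Position 1: 'c' vs 'b' => differ
  Position 2: 'c' vs 'd' => differ
  Position 3: 'b' vs 'a' => differ
  Position 4: 'b' vs 'c' => differ
  Position 5: 'b' vs 'b' => same
  Position 6: 'b' vs 'a' => differ
Total differences (Hamming distance): 5

5


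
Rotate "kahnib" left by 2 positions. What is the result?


Input: "kahnib", rotate left by 2
First 2 characters: "ka"
Remaining characters: "hnib"
Concatenate remaining + first: "hnib" + "ka" = "hnibka"

hnibka


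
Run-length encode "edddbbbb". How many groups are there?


Input: edddbbbb
Scanning for consecutive runs:
  Group 1: 'e' x 1 (positions 0-0)
  Group 2: 'd' x 3 (positions 1-3)
  Group 3: 'b' x 4 (positions 4-7)
Total groups: 3

3


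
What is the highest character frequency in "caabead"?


Input: caabead
Character counts:
  'a': 3
  'b': 1
  'c': 1
  'd': 1
  'e': 1
Maximum frequency: 3

3


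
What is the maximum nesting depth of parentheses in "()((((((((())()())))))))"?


Input: "()((((((((())()())))))))"
Tracking depth:
  Position 0 '(': depth becomes 1
  Position 1 ')': depth becomes 0
  Position 2 '(': depth becomes 1
  Position 3 '(': depth becomes 2
  Position 4 '(': depth becomes 3
  Position 5 '(': depth becomes 4
  Position 6 '(': depth becomes 5
  Position 7 '(': depth becomes 6
  Position 8 '(': depth becomes 7
  Position 9 '(': depth becomes 8
  Position 10 '(': depth becomes 9
  Position 11 ')': depth becomes 8
  Position 12 ')': depth becomes 7
  Position 13 '(': depth becomes 8
  Position 14 ')': depth becomes 7
  Position 15 '(': depth becomes 8
  Position 16 ')': depth becomes 7
  Position 17 ')': depth becomes 6
  Position 18 ')': depth becomes 5
  Position 19 ')': depth becomes 4
  Position 20 ')': depth becomes 3
  Position 21 ')': depth becomes 2
  Position 22 ')': depth becomes 1
  Position 23 ')': depth becomes 0
Maximum depth reached: 9

9


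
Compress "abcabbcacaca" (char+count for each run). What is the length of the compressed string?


Input: abcabbcacaca
Runs:
  'a' x 1 => "a1"
  'b' x 1 => "b1"
  'c' x 1 => "c1"
  'a' x 1 => "a1"
  'b' x 2 => "b2"
  'c' x 1 => "c1"
  'a' x 1 => "a1"
  'c' x 1 => "c1"
  'a' x 1 => "a1"
  'c' x 1 => "c1"
  'a' x 1 => "a1"
Compressed: "a1b1c1a1b2c1a1c1a1c1a1"
Compressed length: 22

22


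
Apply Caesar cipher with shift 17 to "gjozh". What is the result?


Caesar cipher: shift "gjozh" by 17
  'g' (pos 6) + 17 = pos 23 = 'x'
  'j' (pos 9) + 17 = pos 0 = 'a'
  'o' (pos 14) + 17 = pos 5 = 'f'
  'z' (pos 25) + 17 = pos 16 = 'q'
  'h' (pos 7) + 17 = pos 24 = 'y'
Result: xafqy

xafqy


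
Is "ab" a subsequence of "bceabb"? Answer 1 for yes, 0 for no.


Check if "ab" is a subsequence of "bceabb"
Greedy scan:
  Position 0 ('b'): no match needed
  Position 1 ('c'): no match needed
  Position 2 ('e'): no match needed
  Position 3 ('a'): matches sub[0] = 'a'
  Position 4 ('b'): matches sub[1] = 'b'
  Position 5 ('b'): no match needed
All 2 characters matched => is a subsequence

1


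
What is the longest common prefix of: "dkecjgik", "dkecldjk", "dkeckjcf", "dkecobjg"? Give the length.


Words: dkecjgik, dkecldjk, dkeckjcf, dkecobjg
  Position 0: all 'd' => match
  Position 1: all 'k' => match
  Position 2: all 'e' => match
  Position 3: all 'c' => match
  Position 4: ('j', 'l', 'k', 'o') => mismatch, stop
LCP = "dkec" (length 4)

4


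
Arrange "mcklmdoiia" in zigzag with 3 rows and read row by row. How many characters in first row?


Zigzag "mcklmdoiia" into 3 rows:
Placing characters:
  'm' => row 0
  'c' => row 1
  'k' => row 2
  'l' => row 1
  'm' => row 0
  'd' => row 1
  'o' => row 2
  'i' => row 1
  'i' => row 0
  'a' => row 1
Rows:
  Row 0: "mmi"
  Row 1: "cldia"
  Row 2: "ko"
First row length: 3

3


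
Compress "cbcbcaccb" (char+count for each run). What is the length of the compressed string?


Input: cbcbcaccb
Runs:
  'c' x 1 => "c1"
  'b' x 1 => "b1"
  'c' x 1 => "c1"
  'b' x 1 => "b1"
  'c' x 1 => "c1"
  'a' x 1 => "a1"
  'c' x 2 => "c2"
  'b' x 1 => "b1"
Compressed: "c1b1c1b1c1a1c2b1"
Compressed length: 16

16


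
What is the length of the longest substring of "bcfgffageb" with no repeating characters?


Input: "bcfgffageb"
Sliding window (track last position of each char):
  Position 0 ('b'): window [0,0] length 1 -- new best
  Position 1 ('c'): window [0,1] length 2 -- new best
  Position 2 ('f'): window [0,2] length 3 -- new best
  Position 3 ('g'): window [0,3] length 4 -- new best
  Position 4 ('f'): repeat (last at 2), move window start to 3
  Position 4 ('f'): window [3,4] length 2
  Position 5 ('f'): repeat (last at 4), move window start to 5
  Position 5 ('f'): window [5,5] length 1
  Position 6 ('a'): window [5,6] length 2
  Position 7 ('g'): window [5,7] length 3
  Position 8 ('e'): window [5,8] length 4
  Position 9 ('b'): window [5,9] length 5 -- new best
Longest substring with no repeats: "fageb" with length 5

5


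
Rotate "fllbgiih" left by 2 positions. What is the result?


Input: "fllbgiih", rotate left by 2
First 2 characters: "fl"
Remaining characters: "lbgiih"
Concatenate remaining + first: "lbgiih" + "fl" = "lbgiihfl"

lbgiihfl


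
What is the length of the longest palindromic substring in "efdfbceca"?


Input: "efdfbceca"
Checking substrings for palindromes:
  [1:4] "fdf" (len 3) => palindrome
  [5:8] "cec" (len 3) => palindrome
Longest palindromic substring: "fdf" with length 3

3


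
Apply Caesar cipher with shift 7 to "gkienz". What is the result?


Caesar cipher: shift "gkienz" by 7
  'g' (pos 6) + 7 = pos 13 = 'n'
  'k' (pos 10) + 7 = pos 17 = 'r'
  'i' (pos 8) + 7 = pos 15 = 'p'
  'e' (pos 4) + 7 = pos 11 = 'l'
  'n' (pos 13) + 7 = pos 20 = 'u'
  'z' (pos 25) + 7 = pos 6 = 'g'
Result: nrplug

nrplug


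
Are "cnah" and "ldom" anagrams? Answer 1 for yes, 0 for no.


Strings: "cnah", "ldom"
Sorted first:  achn
Sorted second: dlmo
Differ at position 0: 'a' vs 'd' => not anagrams

0


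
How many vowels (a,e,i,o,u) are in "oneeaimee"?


Input: oneeaimee
Checking each character:
  'o' at position 0: vowel (running total: 1)
  'n' at position 1: consonant
  'e' at position 2: vowel (running total: 2)
  'e' at position 3: vowel (running total: 3)
  'a' at position 4: vowel (running total: 4)
  'i' at position 5: vowel (running total: 5)
  'm' at position 6: consonant
  'e' at position 7: vowel (running total: 6)
  'e' at position 8: vowel (running total: 7)
Total vowels: 7

7


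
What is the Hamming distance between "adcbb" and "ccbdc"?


Comparing "adcbb" and "ccbdc" position by position:
  Position 0: 'a' vs 'c' => differ
  Position 1: 'd' vs 'c' => differ
  Position 2: 'c' vs 'b' => differ
  Position 3: 'b' vs 'd' => differ
  Position 4: 'b' vs 'c' => differ
Total differences (Hamming distance): 5

5


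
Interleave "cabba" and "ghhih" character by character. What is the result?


Interleaving "cabba" and "ghhih":
  Position 0: 'c' from first, 'g' from second => "cg"
  Position 1: 'a' from first, 'h' from second => "ah"
  Position 2: 'b' from first, 'h' from second => "bh"
  Position 3: 'b' from first, 'i' from second => "bi"
  Position 4: 'a' from first, 'h' from second => "ah"
Result: cgahbhbiah

cgahbhbiah


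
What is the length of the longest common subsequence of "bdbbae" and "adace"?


LCS of "bdbbae" and "adace"
DP table:
           a    d    a    c    e
      0    0    0    0    0    0
  b   0    0    0    0    0    0
  d   0    0    1    1    1    1
  b   0    0    1    1    1    1
  b   0    0    1    1    1    1
  a   0    1    1    2    2    2
  e   0    1    1    2    2    3
LCS length = dp[6][5] = 3

3


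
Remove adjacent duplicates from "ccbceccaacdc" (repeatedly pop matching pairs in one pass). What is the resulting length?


Input: ccbceccaacdc
Stack-based adjacent duplicate removal:
  Read 'c': push. Stack: c
  Read 'c': matches stack top 'c' => pop. Stack: (empty)
  Read 'b': push. Stack: b
  Read 'c': push. Stack: bc
  Read 'e': push. Stack: bce
  Read 'c': push. Stack: bcec
  Read 'c': matches stack top 'c' => pop. Stack: bce
  Read 'a': push. Stack: bcea
  Read 'a': matches stack top 'a' => pop. Stack: bce
  Read 'c': push. Stack: bcec
  Read 'd': push. Stack: bcecd
  Read 'c': push. Stack: bcecdc
Final stack: "bcecdc" (length 6)

6


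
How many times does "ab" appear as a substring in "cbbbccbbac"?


Searching for "ab" in "cbbbccbbac"
Scanning each position:
  Position 0: "cb" => no
  Position 1: "bb" => no
  Position 2: "bb" => no
  Position 3: "bc" => no
  Position 4: "cc" => no
  Position 5: "cb" => no
  Position 6: "bb" => no
  Position 7: "ba" => no
  Position 8: "ac" => no
Total occurrences: 0

0


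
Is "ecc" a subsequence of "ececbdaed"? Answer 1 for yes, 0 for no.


Check if "ecc" is a subsequence of "ececbdaed"
Greedy scan:
  Position 0 ('e'): matches sub[0] = 'e'
  Position 1 ('c'): matches sub[1] = 'c'
  Position 2 ('e'): no match needed
  Position 3 ('c'): matches sub[2] = 'c'
  Position 4 ('b'): no match needed
  Position 5 ('d'): no match needed
  Position 6 ('a'): no match needed
  Position 7 ('e'): no match needed
  Position 8 ('d'): no match needed
All 3 characters matched => is a subsequence

1


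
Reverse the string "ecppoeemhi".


Input: ecppoeemhi
Reading characters right to left:
  Position 9: 'i'
  Position 8: 'h'
  Position 7: 'm'
  Position 6: 'e'
  Position 5: 'e'
  Position 4: 'o'
  Position 3: 'p'
  Position 2: 'p'
  Position 1: 'c'
  Position 0: 'e'
Reversed: ihmeeoppce

ihmeeoppce


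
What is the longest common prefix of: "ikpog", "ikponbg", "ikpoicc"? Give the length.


Words: ikpog, ikponbg, ikpoicc
  Position 0: all 'i' => match
  Position 1: all 'k' => match
  Position 2: all 'p' => match
  Position 3: all 'o' => match
  Position 4: ('g', 'n', 'i') => mismatch, stop
LCP = "ikpo" (length 4)

4


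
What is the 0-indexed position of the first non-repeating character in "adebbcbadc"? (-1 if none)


Input: adebbcbadc
Character frequencies:
  'a': 2
  'b': 3
  'c': 2
  'd': 2
  'e': 1
Scanning left to right for freq == 1:
  Position 0 ('a'): freq=2, skip
  Position 1 ('d'): freq=2, skip
  Position 2 ('e'): unique! => answer = 2

2


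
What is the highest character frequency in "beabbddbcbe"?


Input: beabbddbcbe
Character counts:
  'a': 1
  'b': 5
  'c': 1
  'd': 2
  'e': 2
Maximum frequency: 5

5


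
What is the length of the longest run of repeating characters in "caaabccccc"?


Input: "caaabccccc"
Scanning for longest run:
  Position 1 ('a'): new char, reset run to 1
  Position 2 ('a'): continues run of 'a', length=2
  Position 3 ('a'): continues run of 'a', length=3
  Position 4 ('b'): new char, reset run to 1
  Position 5 ('c'): new char, reset run to 1
  Position 6 ('c'): continues run of 'c', length=2
  Position 7 ('c'): continues run of 'c', length=3
  Position 8 ('c'): continues run of 'c', length=4
  Position 9 ('c'): continues run of 'c', length=5
Longest run: 'c' with length 5

5


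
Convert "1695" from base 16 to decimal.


Input: "1695" in base 16
Positional expansion:
  Digit '1' (value 1) x 16^3 = 4096
  Digit '6' (value 6) x 16^2 = 1536
  Digit '9' (value 9) x 16^1 = 144
  Digit '5' (value 5) x 16^0 = 5
Sum = 5781

5781


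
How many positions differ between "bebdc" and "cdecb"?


Comparing "bebdc" and "cdecb" position by position:
  Position 0: 'b' vs 'c' => DIFFER
  Position 1: 'e' vs 'd' => DIFFER
  Position 2: 'b' vs 'e' => DIFFER
  Position 3: 'd' vs 'c' => DIFFER
  Position 4: 'c' vs 'b' => DIFFER
Positions that differ: 5

5


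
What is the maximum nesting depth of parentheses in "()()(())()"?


Input: "()()(())()"
Tracking depth:
  Position 0 '(': depth becomes 1
  Position 1 ')': depth becomes 0
  Position 2 '(': depth becomes 1
  Position 3 ')': depth becomes 0
  Position 4 '(': depth becomes 1
  Position 5 '(': depth becomes 2
  Position 6 ')': depth becomes 1
  Position 7 ')': depth becomes 0
  Position 8 '(': depth becomes 1
  Position 9 ')': depth becomes 0
Maximum depth reached: 2

2


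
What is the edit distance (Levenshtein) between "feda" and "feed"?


Computing edit distance: "feda" -> "feed"
DP table:
           f    e    e    d
      0    1    2    3    4
  f   1    0    1    2    3
  e   2    1    0    1    2
  d   3    2    1    1    1
  a   4    3    2    2    2
Edit distance = dp[4][4] = 2

2


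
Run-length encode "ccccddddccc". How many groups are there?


Input: ccccddddccc
Scanning for consecutive runs:
  Group 1: 'c' x 4 (positions 0-3)
  Group 2: 'd' x 4 (positions 4-7)
  Group 3: 'c' x 3 (positions 8-10)
Total groups: 3

3


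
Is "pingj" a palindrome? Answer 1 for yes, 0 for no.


Input: pingj
Reversed: jgnip
  Compare pos 0 ('p') with pos 4 ('j'): MISMATCH
  Compare pos 1 ('i') with pos 3 ('g'): MISMATCH
Result: not a palindrome

0


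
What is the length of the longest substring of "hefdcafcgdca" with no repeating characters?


Input: "hefdcafcgdca"
Sliding window (track last position of each char):
  Position 0 ('h'): window [0,0] length 1 -- new best
  Position 1 ('e'): window [0,1] length 2 -- new best
  Position 2 ('f'): window [0,2] length 3 -- new best
  Position 3 ('d'): window [0,3] length 4 -- new best
  Position 4 ('c'): window [0,4] length 5 -- new best
  Position 5 ('a'): window [0,5] length 6 -- new best
  Position 6 ('f'): repeat (last at 2), move window start to 3
  Position 6 ('f'): window [3,6] length 4
  Position 7 ('c'): repeat (last at 4), move window start to 5
  Position 7 ('c'): window [5,7] length 3
  Position 8 ('g'): window [5,8] length 4
  Position 9 ('d'): window [5,9] length 5
  Position 10 ('c'): repeat (last at 7), move window start to 8
  Position 10 ('c'): window [8,10] length 3
  Position 11 ('a'): window [8,11] length 4
Longest substring with no repeats: "hefdca" with length 6

6


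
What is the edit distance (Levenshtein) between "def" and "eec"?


Computing edit distance: "def" -> "eec"
DP table:
           e    e    c
      0    1    2    3
  d   1    1    2    3
  e   2    1    1    2
  f   3    2    2    2
Edit distance = dp[3][3] = 2

2


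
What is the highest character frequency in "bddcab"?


Input: bddcab
Character counts:
  'a': 1
  'b': 2
  'c': 1
  'd': 2
Maximum frequency: 2

2


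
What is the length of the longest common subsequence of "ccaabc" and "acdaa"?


LCS of "ccaabc" and "acdaa"
DP table:
           a    c    d    a    a
      0    0    0    0    0    0
  c   0    0    1    1    1    1
  c   0    0    1    1    1    1
  a   0    1    1    1    2    2
  a   0    1    1    1    2    3
  b   0    1    1    1    2    3
  c   0    1    2    2    2    3
LCS length = dp[6][5] = 3

3


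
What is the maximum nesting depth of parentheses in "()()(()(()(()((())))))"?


Input: "()()(()(()(()((())))))"
Tracking depth:
  Position 0 '(': depth becomes 1
  Position 1 ')': depth becomes 0
  Position 2 '(': depth becomes 1
  Position 3 ')': depth becomes 0
  Position 4 '(': depth becomes 1
  Position 5 '(': depth becomes 2
  Position 6 ')': depth becomes 1
  Position 7 '(': depth becomes 2
  Position 8 '(': depth becomes 3
  Position 9 ')': depth becomes 2
  Position 10 '(': depth becomes 3
  Position 11 '(': depth becomes 4
  Position 12 ')': depth becomes 3
  Position 13 '(': depth becomes 4
  Position 14 '(': depth becomes 5
  Position 15 '(': depth becomes 6
  Position 16 ')': depth becomes 5
  Position 17 ')': depth becomes 4
  Position 18 ')': depth becomes 3
  Position 19 ')': depth becomes 2
  Position 20 ')': depth becomes 1
  Position 21 ')': depth becomes 0
Maximum depth reached: 6

6


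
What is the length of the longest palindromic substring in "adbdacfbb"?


Input: "adbdacfbb"
Checking substrings for palindromes:
  [0:5] "adbda" (len 5) => palindrome
  [1:4] "dbd" (len 3) => palindrome
  [7:9] "bb" (len 2) => palindrome
Longest palindromic substring: "adbda" with length 5

5


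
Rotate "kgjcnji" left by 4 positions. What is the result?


Input: "kgjcnji", rotate left by 4
First 4 characters: "kgjc"
Remaining characters: "nji"
Concatenate remaining + first: "nji" + "kgjc" = "njikgjc"

njikgjc


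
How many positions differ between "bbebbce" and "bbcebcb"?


Comparing "bbebbce" and "bbcebcb" position by position:
  Position 0: 'b' vs 'b' => same
  Position 1: 'b' vs 'b' => same
  Position 2: 'e' vs 'c' => DIFFER
  Position 3: 'b' vs 'e' => DIFFER
  Position 4: 'b' vs 'b' => same
  Position 5: 'c' vs 'c' => same
  Position 6: 'e' vs 'b' => DIFFER
Positions that differ: 3

3


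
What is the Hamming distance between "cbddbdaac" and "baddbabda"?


Comparing "cbddbdaac" and "baddbabda" position by position:
  Position 0: 'c' vs 'b' => differ
  Position 1: 'b' vs 'a' => differ
  Position 2: 'd' vs 'd' => same
  Position 3: 'd' vs 'd' => same
  Position 4: 'b' vs 'b' => same
  Position 5: 'd' vs 'a' => differ
  Position 6: 'a' vs 'b' => differ
  Position 7: 'a' vs 'd' => differ
  Position 8: 'c' vs 'a' => differ
Total differences (Hamming distance): 6

6


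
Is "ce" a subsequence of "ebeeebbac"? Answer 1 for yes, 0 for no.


Check if "ce" is a subsequence of "ebeeebbac"
Greedy scan:
  Position 0 ('e'): no match needed
  Position 1 ('b'): no match needed
  Position 2 ('e'): no match needed
  Position 3 ('e'): no match needed
  Position 4 ('e'): no match needed
  Position 5 ('b'): no match needed
  Position 6 ('b'): no match needed
  Position 7 ('a'): no match needed
  Position 8 ('c'): matches sub[0] = 'c'
Only matched 1/2 characters => not a subsequence

0


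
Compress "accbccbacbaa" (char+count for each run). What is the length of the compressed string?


Input: accbccbacbaa
Runs:
  'a' x 1 => "a1"
  'c' x 2 => "c2"
  'b' x 1 => "b1"
  'c' x 2 => "c2"
  'b' x 1 => "b1"
  'a' x 1 => "a1"
  'c' x 1 => "c1"
  'b' x 1 => "b1"
  'a' x 2 => "a2"
Compressed: "a1c2b1c2b1a1c1b1a2"
Compressed length: 18

18


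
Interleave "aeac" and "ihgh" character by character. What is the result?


Interleaving "aeac" and "ihgh":
  Position 0: 'a' from first, 'i' from second => "ai"
  Position 1: 'e' from first, 'h' from second => "eh"
  Position 2: 'a' from first, 'g' from second => "ag"
  Position 3: 'c' from first, 'h' from second => "ch"
Result: aiehagch

aiehagch


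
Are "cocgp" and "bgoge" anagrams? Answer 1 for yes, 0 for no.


Strings: "cocgp", "bgoge"
Sorted first:  ccgop
Sorted second: beggo
Differ at position 0: 'c' vs 'b' => not anagrams

0


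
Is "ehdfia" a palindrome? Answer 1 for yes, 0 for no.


Input: ehdfia
Reversed: aifdhe
  Compare pos 0 ('e') with pos 5 ('a'): MISMATCH
  Compare pos 1 ('h') with pos 4 ('i'): MISMATCH
  Compare pos 2 ('d') with pos 3 ('f'): MISMATCH
Result: not a palindrome

0


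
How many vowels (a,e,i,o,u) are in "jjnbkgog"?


Input: jjnbkgog
Checking each character:
  'j' at position 0: consonant
  'j' at position 1: consonant
  'n' at position 2: consonant
  'b' at position 3: consonant
  'k' at position 4: consonant
  'g' at position 5: consonant
  'o' at position 6: vowel (running total: 1)
  'g' at position 7: consonant
Total vowels: 1

1


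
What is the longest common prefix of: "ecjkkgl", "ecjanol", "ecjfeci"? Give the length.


Words: ecjkkgl, ecjanol, ecjfeci
  Position 0: all 'e' => match
  Position 1: all 'c' => match
  Position 2: all 'j' => match
  Position 3: ('k', 'a', 'f') => mismatch, stop
LCP = "ecj" (length 3)

3


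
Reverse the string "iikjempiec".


Input: iikjempiec
Reading characters right to left:
  Position 9: 'c'
  Position 8: 'e'
  Position 7: 'i'
  Position 6: 'p'
  Position 5: 'm'
  Position 4: 'e'
  Position 3: 'j'
  Position 2: 'k'
  Position 1: 'i'
  Position 0: 'i'
Reversed: ceipmejkii

ceipmejkii


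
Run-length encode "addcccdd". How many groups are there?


Input: addcccdd
Scanning for consecutive runs:
  Group 1: 'a' x 1 (positions 0-0)
  Group 2: 'd' x 2 (positions 1-2)
  Group 3: 'c' x 3 (positions 3-5)
  Group 4: 'd' x 2 (positions 6-7)
Total groups: 4

4


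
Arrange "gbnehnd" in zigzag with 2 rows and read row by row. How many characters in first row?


Zigzag "gbnehnd" into 2 rows:
Placing characters:
  'g' => row 0
  'b' => row 1
  'n' => row 0
  'e' => row 1
  'h' => row 0
  'n' => row 1
  'd' => row 0
Rows:
  Row 0: "gnhd"
  Row 1: "ben"
First row length: 4

4


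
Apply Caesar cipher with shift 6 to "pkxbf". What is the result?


Caesar cipher: shift "pkxbf" by 6
  'p' (pos 15) + 6 = pos 21 = 'v'
  'k' (pos 10) + 6 = pos 16 = 'q'
  'x' (pos 23) + 6 = pos 3 = 'd'
  'b' (pos 1) + 6 = pos 7 = 'h'
  'f' (pos 5) + 6 = pos 11 = 'l'
Result: vqdhl

vqdhl


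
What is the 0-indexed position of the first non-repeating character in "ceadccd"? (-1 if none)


Input: ceadccd
Character frequencies:
  'a': 1
  'c': 3
  'd': 2
  'e': 1
Scanning left to right for freq == 1:
  Position 0 ('c'): freq=3, skip
  Position 1 ('e'): unique! => answer = 1

1


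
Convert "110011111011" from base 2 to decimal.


Input: "110011111011" in base 2
Positional expansion:
  Digit '1' (value 1) x 2^11 = 2048
  Digit '1' (value 1) x 2^10 = 1024
  Digit '0' (value 0) x 2^9 = 0
  Digit '0' (value 0) x 2^8 = 0
  Digit '1' (value 1) x 2^7 = 128
  Digit '1' (value 1) x 2^6 = 64
  Digit '1' (value 1) x 2^5 = 32
  Digit '1' (value 1) x 2^4 = 16
  Digit '1' (value 1) x 2^3 = 8
  Digit '0' (value 0) x 2^2 = 0
  Digit '1' (value 1) x 2^1 = 2
  Digit '1' (value 1) x 2^0 = 1
Sum = 3323

3323


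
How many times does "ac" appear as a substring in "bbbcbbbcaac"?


Searching for "ac" in "bbbcbbbcaac"
Scanning each position:
  Position 0: "bb" => no
  Position 1: "bb" => no
  Position 2: "bc" => no
  Position 3: "cb" => no
  Position 4: "bb" => no
  Position 5: "bb" => no
  Position 6: "bc" => no
  Position 7: "ca" => no
  Position 8: "aa" => no
  Position 9: "ac" => MATCH
Total occurrences: 1

1


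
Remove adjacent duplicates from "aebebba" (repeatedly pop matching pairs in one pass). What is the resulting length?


Input: aebebba
Stack-based adjacent duplicate removal:
  Read 'a': push. Stack: a
  Read 'e': push. Stack: ae
  Read 'b': push. Stack: aeb
  Read 'e': push. Stack: aebe
  Read 'b': push. Stack: aebeb
  Read 'b': matches stack top 'b' => pop. Stack: aebe
  Read 'a': push. Stack: aebea
Final stack: "aebea" (length 5)

5


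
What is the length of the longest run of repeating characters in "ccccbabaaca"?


Input: "ccccbabaaca"
Scanning for longest run:
  Position 1 ('c'): continues run of 'c', length=2
  Position 2 ('c'): continues run of 'c', length=3
  Position 3 ('c'): continues run of 'c', length=4
  Position 4 ('b'): new char, reset run to 1
  Position 5 ('a'): new char, reset run to 1
  Position 6 ('b'): new char, reset run to 1
  Position 7 ('a'): new char, reset run to 1
  Position 8 ('a'): continues run of 'a', length=2
  Position 9 ('c'): new char, reset run to 1
  Position 10 ('a'): new char, reset run to 1
Longest run: 'c' with length 4

4


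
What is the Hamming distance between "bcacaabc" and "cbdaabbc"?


Comparing "bcacaabc" and "cbdaabbc" position by position:
  Position 0: 'b' vs 'c' => differ
  Position 1: 'c' vs 'b' => differ
  Position 2: 'a' vs 'd' => differ
  Position 3: 'c' vs 'a' => differ
  Position 4: 'a' vs 'a' => same
  Position 5: 'a' vs 'b' => differ
  Position 6: 'b' vs 'b' => same
  Position 7: 'c' vs 'c' => same
Total differences (Hamming distance): 5

5


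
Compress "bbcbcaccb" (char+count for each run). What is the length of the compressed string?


Input: bbcbcaccb
Runs:
  'b' x 2 => "b2"
  'c' x 1 => "c1"
  'b' x 1 => "b1"
  'c' x 1 => "c1"
  'a' x 1 => "a1"
  'c' x 2 => "c2"
  'b' x 1 => "b1"
Compressed: "b2c1b1c1a1c2b1"
Compressed length: 14

14


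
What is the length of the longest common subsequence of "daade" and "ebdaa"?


LCS of "daade" and "ebdaa"
DP table:
           e    b    d    a    a
      0    0    0    0    0    0
  d   0    0    0    1    1    1
  a   0    0    0    1    2    2
  a   0    0    0    1    2    3
  d   0    0    0    1    2    3
  e   0    1    1    1    2    3
LCS length = dp[5][5] = 3

3


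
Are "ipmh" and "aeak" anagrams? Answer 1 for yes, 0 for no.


Strings: "ipmh", "aeak"
Sorted first:  himp
Sorted second: aaek
Differ at position 0: 'h' vs 'a' => not anagrams

0


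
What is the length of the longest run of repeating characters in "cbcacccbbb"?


Input: "cbcacccbbb"
Scanning for longest run:
  Position 1 ('b'): new char, reset run to 1
  Position 2 ('c'): new char, reset run to 1
  Position 3 ('a'): new char, reset run to 1
  Position 4 ('c'): new char, reset run to 1
  Position 5 ('c'): continues run of 'c', length=2
  Position 6 ('c'): continues run of 'c', length=3
  Position 7 ('b'): new char, reset run to 1
  Position 8 ('b'): continues run of 'b', length=2
  Position 9 ('b'): continues run of 'b', length=3
Longest run: 'c' with length 3

3


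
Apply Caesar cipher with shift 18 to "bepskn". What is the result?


Caesar cipher: shift "bepskn" by 18
  'b' (pos 1) + 18 = pos 19 = 't'
  'e' (pos 4) + 18 = pos 22 = 'w'
  'p' (pos 15) + 18 = pos 7 = 'h'
  's' (pos 18) + 18 = pos 10 = 'k'
  'k' (pos 10) + 18 = pos 2 = 'c'
  'n' (pos 13) + 18 = pos 5 = 'f'
Result: twhkcf

twhkcf


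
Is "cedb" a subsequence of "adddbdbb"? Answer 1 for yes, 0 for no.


Check if "cedb" is a subsequence of "adddbdbb"
Greedy scan:
  Position 0 ('a'): no match needed
  Position 1 ('d'): no match needed
  Position 2 ('d'): no match needed
  Position 3 ('d'): no match needed
  Position 4 ('b'): no match needed
  Position 5 ('d'): no match needed
  Position 6 ('b'): no match needed
  Position 7 ('b'): no match needed
Only matched 0/4 characters => not a subsequence

0


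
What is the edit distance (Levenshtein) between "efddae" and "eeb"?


Computing edit distance: "efddae" -> "eeb"
DP table:
           e    e    b
      0    1    2    3
  e   1    0    1    2
  f   2    1    1    2
  d   3    2    2    2
  d   4    3    3    3
  a   5    4    4    4
  e   6    5    4    5
Edit distance = dp[6][3] = 5

5


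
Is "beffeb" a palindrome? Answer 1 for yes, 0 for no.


Input: beffeb
Reversed: beffeb
  Compare pos 0 ('b') with pos 5 ('b'): match
  Compare pos 1 ('e') with pos 4 ('e'): match
  Compare pos 2 ('f') with pos 3 ('f'): match
Result: palindrome

1


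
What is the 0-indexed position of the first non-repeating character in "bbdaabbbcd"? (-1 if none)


Input: bbdaabbbcd
Character frequencies:
  'a': 2
  'b': 5
  'c': 1
  'd': 2
Scanning left to right for freq == 1:
  Position 0 ('b'): freq=5, skip
  Position 1 ('b'): freq=5, skip
  Position 2 ('d'): freq=2, skip
  Position 3 ('a'): freq=2, skip
  Position 4 ('a'): freq=2, skip
  Position 5 ('b'): freq=5, skip
  Position 6 ('b'): freq=5, skip
  Position 7 ('b'): freq=5, skip
  Position 8 ('c'): unique! => answer = 8

8


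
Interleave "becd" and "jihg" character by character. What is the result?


Interleaving "becd" and "jihg":
  Position 0: 'b' from first, 'j' from second => "bj"
  Position 1: 'e' from first, 'i' from second => "ei"
  Position 2: 'c' from first, 'h' from second => "ch"
  Position 3: 'd' from first, 'g' from second => "dg"
Result: bjeichdg

bjeichdg


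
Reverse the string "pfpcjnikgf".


Input: pfpcjnikgf
Reading characters right to left:
  Position 9: 'f'
  Position 8: 'g'
  Position 7: 'k'
  Position 6: 'i'
  Position 5: 'n'
  Position 4: 'j'
  Position 3: 'c'
  Position 2: 'p'
  Position 1: 'f'
  Position 0: 'p'
Reversed: fgkinjcpfp

fgkinjcpfp


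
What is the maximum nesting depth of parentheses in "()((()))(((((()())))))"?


Input: "()((()))(((((()())))))"
Tracking depth:
  Position 0 '(': depth becomes 1
  Position 1 ')': depth becomes 0
  Position 2 '(': depth becomes 1
  Position 3 '(': depth becomes 2
  Position 4 '(': depth becomes 3
  Position 5 ')': depth becomes 2
  Position 6 ')': depth becomes 1
  Position 7 ')': depth becomes 0
  Position 8 '(': depth becomes 1
  Position 9 '(': depth becomes 2
  Position 10 '(': depth becomes 3
  Position 11 '(': depth becomes 4
  Position 12 '(': depth becomes 5
  Position 13 '(': depth becomes 6
  Position 14 ')': depth becomes 5
  Position 15 '(': depth becomes 6
  Position 16 ')': depth becomes 5
  Position 17 ')': depth becomes 4
  Position 18 ')': depth becomes 3
  Position 19 ')': depth becomes 2
  Position 20 ')': depth becomes 1
  Position 21 ')': depth becomes 0
Maximum depth reached: 6

6


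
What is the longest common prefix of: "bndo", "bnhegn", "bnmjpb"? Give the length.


Words: bndo, bnhegn, bnmjpb
  Position 0: all 'b' => match
  Position 1: all 'n' => match
  Position 2: ('d', 'h', 'm') => mismatch, stop
LCP = "bn" (length 2)

2


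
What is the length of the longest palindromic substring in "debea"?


Input: "debea"
Checking substrings for palindromes:
  [1:4] "ebe" (len 3) => palindrome
Longest palindromic substring: "ebe" with length 3

3


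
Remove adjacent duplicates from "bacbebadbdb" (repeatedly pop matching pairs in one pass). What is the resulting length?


Input: bacbebadbdb
Stack-based adjacent duplicate removal:
  Read 'b': push. Stack: b
  Read 'a': push. Stack: ba
  Read 'c': push. Stack: bac
  Read 'b': push. Stack: bacb
  Read 'e': push. Stack: bacbe
  Read 'b': push. Stack: bacbeb
  Read 'a': push. Stack: bacbeba
  Read 'd': push. Stack: bacbebad
  Read 'b': push. Stack: bacbebadb
  Read 'd': push. Stack: bacbebadbd
  Read 'b': push. Stack: bacbebadbdb
Final stack: "bacbebadbdb" (length 11)

11


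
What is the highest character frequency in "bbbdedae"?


Input: bbbdedae
Character counts:
  'a': 1
  'b': 3
  'd': 2
  'e': 2
Maximum frequency: 3

3


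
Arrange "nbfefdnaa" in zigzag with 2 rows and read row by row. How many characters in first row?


Zigzag "nbfefdnaa" into 2 rows:
Placing characters:
  'n' => row 0
  'b' => row 1
  'f' => row 0
  'e' => row 1
  'f' => row 0
  'd' => row 1
  'n' => row 0
  'a' => row 1
  'a' => row 0
Rows:
  Row 0: "nffna"
  Row 1: "beda"
First row length: 5

5
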